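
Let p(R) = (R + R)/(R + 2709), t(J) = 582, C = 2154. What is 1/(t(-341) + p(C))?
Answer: 1621/944858 ≈ 0.0017156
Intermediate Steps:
p(R) = 2*R/(2709 + R) (p(R) = (2*R)/(2709 + R) = 2*R/(2709 + R))
1/(t(-341) + p(C)) = 1/(582 + 2*2154/(2709 + 2154)) = 1/(582 + 2*2154/4863) = 1/(582 + 2*2154*(1/4863)) = 1/(582 + 1436/1621) = 1/(944858/1621) = 1621/944858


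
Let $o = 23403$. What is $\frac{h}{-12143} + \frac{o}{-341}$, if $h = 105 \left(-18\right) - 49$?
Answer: $- \frac{283521430}{4140763} \approx -68.471$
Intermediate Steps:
$h = -1939$ ($h = -1890 - 49 = -1939$)
$\frac{h}{-12143} + \frac{o}{-341} = - \frac{1939}{-12143} + \frac{23403}{-341} = \left(-1939\right) \left(- \frac{1}{12143}\right) + 23403 \left(- \frac{1}{341}\right) = \frac{1939}{12143} - \frac{23403}{341} = - \frac{283521430}{4140763}$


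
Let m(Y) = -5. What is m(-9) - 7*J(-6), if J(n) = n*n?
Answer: -257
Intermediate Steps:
J(n) = n**2
m(-9) - 7*J(-6) = -5 - 7*(-6)**2 = -5 - 7*36 = -5 - 252 = -257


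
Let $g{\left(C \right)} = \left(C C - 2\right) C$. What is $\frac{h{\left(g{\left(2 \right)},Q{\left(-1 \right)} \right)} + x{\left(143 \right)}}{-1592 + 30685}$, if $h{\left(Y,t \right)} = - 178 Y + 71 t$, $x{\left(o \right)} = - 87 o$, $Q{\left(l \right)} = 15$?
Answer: $- \frac{12088}{29093} \approx -0.41549$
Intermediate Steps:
$g{\left(C \right)} = C \left(-2 + C^{2}\right)$ ($g{\left(C \right)} = \left(C^{2} - 2\right) C = \left(-2 + C^{2}\right) C = C \left(-2 + C^{2}\right)$)
$\frac{h{\left(g{\left(2 \right)},Q{\left(-1 \right)} \right)} + x{\left(143 \right)}}{-1592 + 30685} = \frac{\left(- 178 \cdot 2 \left(-2 + 2^{2}\right) + 71 \cdot 15\right) - 12441}{-1592 + 30685} = \frac{\left(- 178 \cdot 2 \left(-2 + 4\right) + 1065\right) - 12441}{29093} = \left(\left(- 178 \cdot 2 \cdot 2 + 1065\right) - 12441\right) \frac{1}{29093} = \left(\left(\left(-178\right) 4 + 1065\right) - 12441\right) \frac{1}{29093} = \left(\left(-712 + 1065\right) - 12441\right) \frac{1}{29093} = \left(353 - 12441\right) \frac{1}{29093} = \left(-12088\right) \frac{1}{29093} = - \frac{12088}{29093}$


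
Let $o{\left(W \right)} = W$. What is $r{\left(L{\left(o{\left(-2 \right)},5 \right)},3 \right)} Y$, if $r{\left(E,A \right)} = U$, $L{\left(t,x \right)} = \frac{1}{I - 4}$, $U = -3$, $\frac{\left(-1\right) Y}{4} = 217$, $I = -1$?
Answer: $2604$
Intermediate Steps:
$Y = -868$ ($Y = \left(-4\right) 217 = -868$)
$L{\left(t,x \right)} = - \frac{1}{5}$ ($L{\left(t,x \right)} = \frac{1}{-1 - 4} = \frac{1}{-5} = - \frac{1}{5}$)
$r{\left(E,A \right)} = -3$
$r{\left(L{\left(o{\left(-2 \right)},5 \right)},3 \right)} Y = \left(-3\right) \left(-868\right) = 2604$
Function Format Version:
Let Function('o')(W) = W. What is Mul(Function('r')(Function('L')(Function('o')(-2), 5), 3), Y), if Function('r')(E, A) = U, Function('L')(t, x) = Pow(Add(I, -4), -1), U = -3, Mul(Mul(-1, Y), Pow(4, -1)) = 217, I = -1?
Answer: 2604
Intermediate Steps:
Y = -868 (Y = Mul(-4, 217) = -868)
Function('L')(t, x) = Rational(-1, 5) (Function('L')(t, x) = Pow(Add(-1, -4), -1) = Pow(-5, -1) = Rational(-1, 5))
Function('r')(E, A) = -3
Mul(Function('r')(Function('L')(Function('o')(-2), 5), 3), Y) = Mul(-3, -868) = 2604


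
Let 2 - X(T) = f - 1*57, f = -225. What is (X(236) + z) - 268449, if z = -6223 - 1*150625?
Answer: -425013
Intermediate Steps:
X(T) = 284 (X(T) = 2 - (-225 - 1*57) = 2 - (-225 - 57) = 2 - 1*(-282) = 2 + 282 = 284)
z = -156848 (z = -6223 - 150625 = -156848)
(X(236) + z) - 268449 = (284 - 156848) - 268449 = -156564 - 268449 = -425013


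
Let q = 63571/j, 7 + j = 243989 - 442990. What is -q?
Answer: 63571/199008 ≈ 0.31944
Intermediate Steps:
j = -199008 (j = -7 + (243989 - 442990) = -7 - 199001 = -199008)
q = -63571/199008 (q = 63571/(-199008) = 63571*(-1/199008) = -63571/199008 ≈ -0.31944)
-q = -1*(-63571/199008) = 63571/199008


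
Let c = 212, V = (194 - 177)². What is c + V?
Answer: 501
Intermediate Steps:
V = 289 (V = 17² = 289)
c + V = 212 + 289 = 501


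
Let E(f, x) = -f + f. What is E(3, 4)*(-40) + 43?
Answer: 43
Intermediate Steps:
E(f, x) = 0
E(3, 4)*(-40) + 43 = 0*(-40) + 43 = 0 + 43 = 43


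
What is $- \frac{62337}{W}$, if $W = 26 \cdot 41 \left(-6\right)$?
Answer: $\frac{20779}{2132} \approx 9.7462$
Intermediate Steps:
$W = -6396$ ($W = 1066 \left(-6\right) = -6396$)
$- \frac{62337}{W} = - \frac{62337}{-6396} = \left(-62337\right) \left(- \frac{1}{6396}\right) = \frac{20779}{2132}$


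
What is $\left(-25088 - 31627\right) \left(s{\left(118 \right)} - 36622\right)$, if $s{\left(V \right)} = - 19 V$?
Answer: $2204171760$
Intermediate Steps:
$\left(-25088 - 31627\right) \left(s{\left(118 \right)} - 36622\right) = \left(-25088 - 31627\right) \left(\left(-19\right) 118 - 36622\right) = - 56715 \left(-2242 - 36622\right) = \left(-56715\right) \left(-38864\right) = 2204171760$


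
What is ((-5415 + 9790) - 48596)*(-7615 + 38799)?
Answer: -1378987664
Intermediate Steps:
((-5415 + 9790) - 48596)*(-7615 + 38799) = (4375 - 48596)*31184 = -44221*31184 = -1378987664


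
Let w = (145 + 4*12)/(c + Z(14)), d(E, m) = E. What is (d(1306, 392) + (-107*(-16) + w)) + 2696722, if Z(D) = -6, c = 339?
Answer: 899013613/333 ≈ 2.6997e+6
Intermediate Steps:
w = 193/333 (w = (145 + 4*12)/(339 - 6) = (145 + 48)/333 = 193*(1/333) = 193/333 ≈ 0.57958)
(d(1306, 392) + (-107*(-16) + w)) + 2696722 = (1306 + (-107*(-16) + 193/333)) + 2696722 = (1306 + (1712 + 193/333)) + 2696722 = (1306 + 570289/333) + 2696722 = 1005187/333 + 2696722 = 899013613/333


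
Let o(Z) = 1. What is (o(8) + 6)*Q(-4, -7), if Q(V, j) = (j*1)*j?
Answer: 343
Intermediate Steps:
Q(V, j) = j² (Q(V, j) = j*j = j²)
(o(8) + 6)*Q(-4, -7) = (1 + 6)*(-7)² = 7*49 = 343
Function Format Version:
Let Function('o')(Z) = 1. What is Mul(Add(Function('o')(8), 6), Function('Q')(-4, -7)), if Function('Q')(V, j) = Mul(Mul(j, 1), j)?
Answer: 343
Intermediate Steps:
Function('Q')(V, j) = Pow(j, 2) (Function('Q')(V, j) = Mul(j, j) = Pow(j, 2))
Mul(Add(Function('o')(8), 6), Function('Q')(-4, -7)) = Mul(Add(1, 6), Pow(-7, 2)) = Mul(7, 49) = 343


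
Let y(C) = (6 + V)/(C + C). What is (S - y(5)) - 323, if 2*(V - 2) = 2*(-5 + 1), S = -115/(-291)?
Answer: -469972/1455 ≈ -323.00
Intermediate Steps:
S = 115/291 (S = -115*(-1/291) = 115/291 ≈ 0.39519)
V = -2 (V = 2 + (2*(-5 + 1))/2 = 2 + (2*(-4))/2 = 2 + (1/2)*(-8) = 2 - 4 = -2)
y(C) = 2/C (y(C) = (6 - 2)/(C + C) = 4/((2*C)) = 4*(1/(2*C)) = 2/C)
(S - y(5)) - 323 = (115/291 - 2/5) - 323 = -7/1455 - 323 = -469972/1455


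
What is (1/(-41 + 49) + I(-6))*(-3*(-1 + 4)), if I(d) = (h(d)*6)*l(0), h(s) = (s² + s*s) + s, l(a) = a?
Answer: -9/8 ≈ -1.1250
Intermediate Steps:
h(s) = s + 2*s² (h(s) = (s² + s²) + s = 2*s² + s = s + 2*s²)
I(d) = 0 (I(d) = ((d*(1 + 2*d))*6)*0 = (6*d*(1 + 2*d))*0 = 0)
(1/(-41 + 49) + I(-6))*(-3*(-1 + 4)) = (1/(-41 + 49) + 0)*(-3*(-1 + 4)) = (1/8 + 0)*(-3*3) = (⅛ + 0)*(-9) = (⅛)*(-9) = -9/8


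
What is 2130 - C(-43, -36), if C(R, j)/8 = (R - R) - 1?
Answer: 2138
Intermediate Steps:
C(R, j) = -8 (C(R, j) = 8*((R - R) - 1) = 8*(0 - 1) = 8*(-1) = -8)
2130 - C(-43, -36) = 2130 - 1*(-8) = 2130 + 8 = 2138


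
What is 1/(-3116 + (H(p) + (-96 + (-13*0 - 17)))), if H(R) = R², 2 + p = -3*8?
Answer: -1/2553 ≈ -0.00039170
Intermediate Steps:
p = -26 (p = -2 - 3*8 = -2 - 24 = -26)
1/(-3116 + (H(p) + (-96 + (-13*0 - 17)))) = 1/(-3116 + ((-26)² + (-96 + (-13*0 - 17)))) = 1/(-3116 + (676 + (-96 + (0 - 17)))) = 1/(-3116 + (676 + (-96 - 17))) = 1/(-3116 + (676 - 113)) = 1/(-3116 + 563) = 1/(-2553) = -1/2553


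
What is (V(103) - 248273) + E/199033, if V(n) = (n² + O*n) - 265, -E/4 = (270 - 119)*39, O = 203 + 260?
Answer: -37864061476/199033 ≈ -1.9024e+5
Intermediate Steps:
O = 463
E = -23556 (E = -4*(270 - 119)*39 = -604*39 = -4*5889 = -23556)
V(n) = -265 + n² + 463*n (V(n) = (n² + 463*n) - 265 = -265 + n² + 463*n)
(V(103) - 248273) + E/199033 = ((-265 + 103² + 463*103) - 248273) - 23556/199033 = ((-265 + 10609 + 47689) - 248273) - 23556*1/199033 = (58033 - 248273) - 23556/199033 = -190240 - 23556/199033 = -37864061476/199033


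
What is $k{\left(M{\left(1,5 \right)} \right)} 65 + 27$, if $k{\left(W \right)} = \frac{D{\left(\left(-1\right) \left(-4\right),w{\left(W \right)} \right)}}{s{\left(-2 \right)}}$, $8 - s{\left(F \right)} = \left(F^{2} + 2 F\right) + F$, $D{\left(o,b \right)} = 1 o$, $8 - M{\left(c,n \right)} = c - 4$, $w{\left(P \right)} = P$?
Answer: $53$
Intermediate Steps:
$M{\left(c,n \right)} = 12 - c$ ($M{\left(c,n \right)} = 8 - \left(c - 4\right) = 8 - \left(-4 + c\right) = 12 - c$)
$D{\left(o,b \right)} = o$
$s{\left(F \right)} = 8 - F^{2} - 3 F$ ($s{\left(F \right)} = 8 - \left(\left(F^{2} + 2 F\right) + F\right) = 8 - \left(F^{2} + 3 F\right) = 8 - F^{2} - 3 F$)
$k{\left(W \right)} = \frac{2}{5}$ ($k{\left(W \right)} = \frac{\left(-1\right) \left(-4\right)}{8 - \left(-2\right)^{2} - -6} = \frac{4}{8 - 4 + 6} = \frac{4}{10} = 4 \cdot \frac{1}{10} = \frac{2}{5}$)
$k{\left(M{\left(1,5 \right)} \right)} 65 + 27 = \frac{2}{5} \cdot 65 + 27 = 26 + 27 = 53$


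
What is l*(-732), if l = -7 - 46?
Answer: 38796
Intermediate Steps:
l = -53
l*(-732) = -53*(-732) = 38796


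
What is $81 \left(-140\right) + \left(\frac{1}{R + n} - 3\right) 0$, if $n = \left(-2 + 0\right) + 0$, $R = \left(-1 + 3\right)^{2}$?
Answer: $-11340$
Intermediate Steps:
$R = 4$ ($R = 2^{2} = 4$)
$n = -2$ ($n = -2 + 0 = -2$)
$81 \left(-140\right) + \left(\frac{1}{R + n} - 3\right) 0 = 81 \left(-140\right) + \left(\frac{1}{4 - 2} - 3\right) 0 = -11340 + \left(\frac{1}{2} - 3\right) 0 = -11340 - 0 = -11340 + 0 = -11340$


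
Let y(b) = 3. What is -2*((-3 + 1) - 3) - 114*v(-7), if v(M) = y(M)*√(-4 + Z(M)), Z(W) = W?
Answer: 10 - 342*I*√11 ≈ 10.0 - 1134.3*I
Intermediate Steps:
v(M) = 3*√(-4 + M)
-2*((-3 + 1) - 3) - 114*v(-7) = -2*((-3 + 1) - 3) - 342*√(-4 - 7) = -2*(-2 - 3) - 342*√(-11) = -2*(-5) - 342*I*√11 = 10 - 342*I*√11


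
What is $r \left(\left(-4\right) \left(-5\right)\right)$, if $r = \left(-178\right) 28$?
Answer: $-99680$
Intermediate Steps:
$r = -4984$
$r \left(\left(-4\right) \left(-5\right)\right) = - 4984 \left(\left(-4\right) \left(-5\right)\right) = \left(-4984\right) 20 = -99680$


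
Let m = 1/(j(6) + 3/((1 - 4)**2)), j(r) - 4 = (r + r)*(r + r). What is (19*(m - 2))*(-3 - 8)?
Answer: 185383/445 ≈ 416.59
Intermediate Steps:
j(r) = 4 + 4*r**2 (j(r) = 4 + (r + r)*(r + r) = 4 + (2*r)*(2*r) = 4 + 4*r**2)
m = 3/445 (m = 1/((4 + 4*6**2) + 3/((1 - 4)**2)) = 1/((4 + 4*36) + 3/((-3)**2)) = 1/((4 + 144) + 3/9) = 1/(148 + 3*(1/9)) = 1/(148 + 1/3) = 1/(445/3) = 3/445 ≈ 0.0067416)
(19*(m - 2))*(-3 - 8) = (19*(3/445 - 2))*(-3 - 8) = (19*(-887/445))*(-11) = -16853/445*(-11) = 185383/445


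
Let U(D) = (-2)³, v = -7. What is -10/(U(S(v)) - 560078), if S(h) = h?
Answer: 5/280043 ≈ 1.7854e-5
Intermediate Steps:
U(D) = -8
-10/(U(S(v)) - 560078) = -10/(-8 - 560078) = -10/(-560086) = -1/560086*(-10) = 5/280043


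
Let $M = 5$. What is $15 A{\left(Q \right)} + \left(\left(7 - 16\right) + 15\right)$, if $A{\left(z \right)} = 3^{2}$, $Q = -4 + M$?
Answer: $141$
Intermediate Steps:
$Q = 1$ ($Q = -4 + 5 = 1$)
$A{\left(z \right)} = 9$
$15 A{\left(Q \right)} + \left(\left(7 - 16\right) + 15\right) = 15 \cdot 9 + \left(\left(7 - 16\right) + 15\right) = 135 + \left(-9 + 15\right) = 135 + 6 = 141$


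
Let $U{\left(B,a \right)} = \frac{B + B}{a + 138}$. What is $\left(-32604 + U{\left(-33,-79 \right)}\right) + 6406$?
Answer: $- \frac{1545748}{59} \approx -26199.0$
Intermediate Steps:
$U{\left(B,a \right)} = \frac{2 B}{138 + a}$
$\left(-32604 + U{\left(-33,-79 \right)}\right) + 6406 = \left(-32604 + 2 \left(-33\right) \frac{1}{138 - 79}\right) + 6406 = \left(-32604 + 2 \left(-33\right) \frac{1}{59}\right) + 6406 = \left(-32604 - \frac{66}{59}\right) + 6406 = - \frac{1923702}{59} + 6406 = - \frac{1545748}{59}$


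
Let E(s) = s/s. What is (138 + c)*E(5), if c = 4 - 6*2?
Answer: 130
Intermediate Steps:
E(s) = 1
c = -8 (c = 4 - 12 = -8)
(138 + c)*E(5) = (138 - 8)*1 = 130*1 = 130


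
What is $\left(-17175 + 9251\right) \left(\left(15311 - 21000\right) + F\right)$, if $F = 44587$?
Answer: $-308227752$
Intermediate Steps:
$\left(-17175 + 9251\right) \left(\left(15311 - 21000\right) + F\right) = \left(-17175 + 9251\right) \left(\left(15311 - 21000\right) + 44587\right) = - 7924 \left(\left(15311 - 21000\right) + 44587\right) = - 7924 \left(-5689 + 44587\right) = \left(-7924\right) 38898 = -308227752$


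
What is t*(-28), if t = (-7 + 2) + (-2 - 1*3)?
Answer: 280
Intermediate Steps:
t = -10 (t = -5 + (-2 - 3) = -5 - 5 = -10)
t*(-28) = -10*(-28) = 280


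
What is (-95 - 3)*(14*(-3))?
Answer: 4116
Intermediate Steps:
(-95 - 3)*(14*(-3)) = -98*(-42) = 4116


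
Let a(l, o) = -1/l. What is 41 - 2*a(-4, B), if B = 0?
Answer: 81/2 ≈ 40.500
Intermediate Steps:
41 - 2*a(-4, B) = 41 - (-2)/(-4) = 41 - (-2)*(-1)/4 = 41 - 2*¼ = 41 - ½ = 81/2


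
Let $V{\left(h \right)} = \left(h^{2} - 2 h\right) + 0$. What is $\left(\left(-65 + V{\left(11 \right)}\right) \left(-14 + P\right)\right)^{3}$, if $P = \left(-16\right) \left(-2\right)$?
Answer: $229220928$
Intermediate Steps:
$V{\left(h \right)} = h^{2} - 2 h$
$P = 32$
$\left(\left(-65 + V{\left(11 \right)}\right) \left(-14 + P\right)\right)^{3} = \left(\left(-65 + 11 \left(-2 + 11\right)\right) \left(-14 + 32\right)\right)^{3} = \left(\left(-65 + 11 \cdot 9\right) 18\right)^{3} = \left(\left(-65 + 99\right) 18\right)^{3} = \left(34 \cdot 18\right)^{3} = 612^{3} = 229220928$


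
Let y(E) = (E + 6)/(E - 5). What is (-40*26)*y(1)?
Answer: 1820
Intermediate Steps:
y(E) = (6 + E)/(-5 + E)
(-40*26)*y(1) = (-40*26)*((6 + 1)/(-5 + 1)) = -1040*7/(-4) = -(-260)*7 = -1040*(-7/4) = 1820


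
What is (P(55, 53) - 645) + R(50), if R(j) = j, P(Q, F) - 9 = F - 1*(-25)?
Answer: -508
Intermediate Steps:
P(Q, F) = 34 + F (P(Q, F) = 9 + (F - 1*(-25)) = 9 + (F + 25) = 9 + (25 + F) = 34 + F)
(P(55, 53) - 645) + R(50) = ((34 + 53) - 645) + 50 = (87 - 645) + 50 = -558 + 50 = -508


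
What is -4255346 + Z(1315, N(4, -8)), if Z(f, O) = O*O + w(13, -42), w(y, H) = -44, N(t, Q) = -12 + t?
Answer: -4255326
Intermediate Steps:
Z(f, O) = -44 + O² (Z(f, O) = O*O - 44 = O² - 44 = -44 + O²)
-4255346 + Z(1315, N(4, -8)) = -4255346 + (-44 + (-12 + 4)²) = -4255346 + (-44 + (-8)²) = -4255346 + (-44 + 64) = -4255346 + 20 = -4255326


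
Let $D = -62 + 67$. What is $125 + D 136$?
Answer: $805$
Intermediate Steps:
$D = 5$
$125 + D 136 = 125 + 5 \cdot 136 = 125 + 680 = 805$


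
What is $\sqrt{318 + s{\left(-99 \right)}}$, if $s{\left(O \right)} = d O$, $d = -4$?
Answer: $\sqrt{714} \approx 26.721$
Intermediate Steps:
$s{\left(O \right)} = - 4 O$
$\sqrt{318 + s{\left(-99 \right)}} = \sqrt{318 - -396} = \sqrt{318 + 396} = \sqrt{714}$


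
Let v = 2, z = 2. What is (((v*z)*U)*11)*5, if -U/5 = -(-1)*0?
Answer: 0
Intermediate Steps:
U = 0 (U = -(-5)*(-1*0) = -(-5)*0 = -5*0 = 0)
(((v*z)*U)*11)*5 = (((2*2)*0)*11)*5 = ((4*0)*11)*5 = (0*11)*5 = 0*5 = 0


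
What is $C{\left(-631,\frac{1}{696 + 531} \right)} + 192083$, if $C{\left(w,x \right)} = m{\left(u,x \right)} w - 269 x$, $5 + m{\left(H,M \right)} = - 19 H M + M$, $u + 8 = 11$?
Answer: $\frac{79864031}{409} \approx 1.9527 \cdot 10^{5}$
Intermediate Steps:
$u = 3$ ($u = -8 + 11 = 3$)
$m{\left(H,M \right)} = -5 + M - 19 H M$ ($m{\left(H,M \right)} = -5 + \left(- 19 H M + M\right) = -5 - \left(- M + 19 H M\right) = -5 + M - 19 H M$)
$C{\left(w,x \right)} = - 269 x + w \left(-5 - 56 x\right)$ ($C{\left(w,x \right)} = \left(-5 + x - 57 x\right) w - 269 x = \left(-5 - 56 x\right) w - 269 x = w \left(-5 - 56 x\right) - 269 x = - 269 x + w \left(-5 - 56 x\right)$)
$C{\left(-631,\frac{1}{696 + 531} \right)} + 192083 = \left(- \frac{269}{696 + 531} - - 631 \left(5 + \frac{56}{696 + 531}\right)\right) + 192083 = \left(- \frac{269}{1227} - - 631 \left(5 + \frac{56}{1227}\right)\right) + 192083 = \left(- \frac{269}{1227} - \left(-631\right) \frac{6191}{1227}\right) + 192083 = \left(- \frac{269}{1227} + \frac{3906521}{1227}\right) + 192083 = \frac{1302084}{409} + 192083 = \frac{79864031}{409}$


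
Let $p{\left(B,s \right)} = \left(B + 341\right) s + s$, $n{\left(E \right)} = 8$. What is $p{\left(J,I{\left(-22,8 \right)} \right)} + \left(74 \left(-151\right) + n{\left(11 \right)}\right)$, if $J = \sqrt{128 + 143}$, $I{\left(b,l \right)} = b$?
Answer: $-18690 - 22 \sqrt{271} \approx -19052.0$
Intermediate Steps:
$J = \sqrt{271} \approx 16.462$
$p{\left(B,s \right)} = s + s \left(341 + B\right)$ ($p{\left(B,s \right)} = \left(341 + B\right) s + s = s \left(341 + B\right) + s = s + s \left(341 + B\right)$)
$p{\left(J,I{\left(-22,8 \right)} \right)} + \left(74 \left(-151\right) + n{\left(11 \right)}\right) = - 22 \left(342 + \sqrt{271}\right) + \left(74 \left(-151\right) + 8\right) = \left(-7524 - 22 \sqrt{271}\right) + \left(-11174 + 8\right) = \left(-7524 - 22 \sqrt{271}\right) - 11166 = -18690 - 22 \sqrt{271}$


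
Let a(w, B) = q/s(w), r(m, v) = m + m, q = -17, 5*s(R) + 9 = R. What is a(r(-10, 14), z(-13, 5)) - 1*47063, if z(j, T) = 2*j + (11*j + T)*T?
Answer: -1364742/29 ≈ -47060.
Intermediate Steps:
s(R) = -9/5 + R/5
z(j, T) = 2*j + T*(T + 11*j) (z(j, T) = 2*j + (T + 11*j)*T = 2*j + T*(T + 11*j))
r(m, v) = 2*m
a(w, B) = -17/(-9/5 + w/5)
a(r(-10, 14), z(-13, 5)) - 1*47063 = -85/(-9 + 2*(-10)) - 1*47063 = -85/(-9 - 20) - 47063 = -85/(-29) - 47063 = -85*(-1/29) - 47063 = 85/29 - 47063 = -1364742/29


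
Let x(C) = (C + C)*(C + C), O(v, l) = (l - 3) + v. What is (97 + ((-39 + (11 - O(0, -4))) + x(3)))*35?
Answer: 3920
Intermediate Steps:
O(v, l) = -3 + l + v (O(v, l) = (-3 + l) + v = -3 + l + v)
x(C) = 4*C**2 (x(C) = (2*C)*(2*C) = 4*C**2)
(97 + ((-39 + (11 - O(0, -4))) + x(3)))*35 = (97 + ((-39 + (11 - (-3 - 4 + 0))) + 4*3**2))*35 = (97 + ((-39 + (11 - 1*(-7))) + 4*9))*35 = (97 + ((-39 + (11 + 7)) + 36))*35 = (97 + ((-39 + 18) + 36))*35 = (97 + (-21 + 36))*35 = (97 + 15)*35 = 112*35 = 3920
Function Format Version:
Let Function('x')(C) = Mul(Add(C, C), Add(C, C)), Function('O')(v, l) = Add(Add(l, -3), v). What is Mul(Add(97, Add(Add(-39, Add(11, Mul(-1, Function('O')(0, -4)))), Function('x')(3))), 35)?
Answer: 3920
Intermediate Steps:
Function('O')(v, l) = Add(-3, l, v) (Function('O')(v, l) = Add(Add(-3, l), v) = Add(-3, l, v))
Function('x')(C) = Mul(4, Pow(C, 2)) (Function('x')(C) = Mul(Mul(2, C), Mul(2, C)) = Mul(4, Pow(C, 2)))
Mul(Add(97, Add(Add(-39, Add(11, Mul(-1, Function('O')(0, -4)))), Function('x')(3))), 35) = Mul(Add(97, Add(Add(-39, Add(11, Mul(-1, Add(-3, -4, 0)))), Mul(4, Pow(3, 2)))), 35) = Mul(Add(97, Add(Add(-39, Add(11, Mul(-1, -7))), Mul(4, 9))), 35) = Mul(Add(97, Add(Add(-39, Add(11, 7)), 36)), 35) = Mul(Add(97, Add(Add(-39, 18), 36)), 35) = Mul(Add(97, Add(-21, 36)), 35) = Mul(Add(97, 15), 35) = Mul(112, 35) = 3920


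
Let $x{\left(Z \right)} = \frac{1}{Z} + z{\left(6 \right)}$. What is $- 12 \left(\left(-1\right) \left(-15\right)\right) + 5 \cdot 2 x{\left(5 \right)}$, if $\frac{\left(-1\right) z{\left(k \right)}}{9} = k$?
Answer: $-718$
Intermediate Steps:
$z{\left(k \right)} = - 9 k$
$x{\left(Z \right)} = -54 + \frac{1}{Z}$ ($x{\left(Z \right)} = \frac{1}{Z} - 54 = -54 + \frac{1}{Z}$)
$- 12 \left(\left(-1\right) \left(-15\right)\right) + 5 \cdot 2 x{\left(5 \right)} = - 12 \left(\left(-1\right) \left(-15\right)\right) + 5 \cdot 2 \left(-54 + \frac{1}{5}\right) = \left(-12\right) 15 + 10 \left(-54 + \frac{1}{5}\right) = -180 + 10 \left(- \frac{269}{5}\right) = -180 - 538 = -718$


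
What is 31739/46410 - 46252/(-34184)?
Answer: 11880593/5832645 ≈ 2.0369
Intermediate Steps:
31739/46410 - 46252/(-34184) = 31739*(1/46410) - 46252*(-1/34184) = 1867/2730 + 11563/8546 = 11880593/5832645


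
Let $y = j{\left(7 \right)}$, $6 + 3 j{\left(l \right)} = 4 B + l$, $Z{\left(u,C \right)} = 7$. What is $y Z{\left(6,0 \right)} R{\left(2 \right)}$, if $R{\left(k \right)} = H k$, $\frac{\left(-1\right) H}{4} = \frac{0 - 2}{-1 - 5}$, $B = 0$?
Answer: $- \frac{56}{9} \approx -6.2222$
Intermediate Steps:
$H = - \frac{4}{3}$ ($H = - 4 \frac{0 - 2}{-1 - 5} = - 4 \left(- \frac{2}{-6}\right) = - 4 \left(\left(-2\right) \left(- \frac{1}{6}\right)\right) = \left(-4\right) \frac{1}{3} = - \frac{4}{3} \approx -1.3333$)
$j{\left(l \right)} = -2 + \frac{l}{3}$ ($j{\left(l \right)} = -2 + \frac{4 \cdot 0 + l}{3} = -2 + \frac{0 + l}{3} = -2 + \frac{l}{3}$)
$R{\left(k \right)} = - \frac{4 k}{3}$
$y = \frac{1}{3}$ ($y = -2 + \frac{1}{3} \cdot 7 = -2 + \frac{7}{3} = \frac{1}{3} \approx 0.33333$)
$y Z{\left(6,0 \right)} R{\left(2 \right)} = \frac{1}{3} \cdot 7 \left(\left(- \frac{4}{3}\right) 2\right) = \frac{7}{3} \left(- \frac{8}{3}\right) = - \frac{56}{9}$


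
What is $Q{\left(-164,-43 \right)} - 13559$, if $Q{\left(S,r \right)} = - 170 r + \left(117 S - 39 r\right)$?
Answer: $-23760$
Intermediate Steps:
$Q{\left(S,r \right)} = - 209 r + 117 S$ ($Q{\left(S,r \right)} = - 170 r + \left(- 39 r + 117 S\right) = - 209 r + 117 S$)
$Q{\left(-164,-43 \right)} - 13559 = \left(\left(-209\right) \left(-43\right) + 117 \left(-164\right)\right) - 13559 = \left(8987 - 19188\right) - 13559 = -10201 - 13559 = -23760$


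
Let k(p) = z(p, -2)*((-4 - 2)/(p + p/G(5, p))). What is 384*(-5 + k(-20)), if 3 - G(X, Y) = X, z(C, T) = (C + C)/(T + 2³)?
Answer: -3456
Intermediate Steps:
z(C, T) = 2*C/(8 + T) (z(C, T) = (2*C)/(T + 8) = (2*C)/(8 + T) = 2*C/(8 + T))
G(X, Y) = 3 - X
k(p) = -4 (k(p) = (2*p/(8 - 2))*((-4 - 2)/(p + p/(3 - 1*5))) = (2*p/6)*(-6/(p + p/(3 - 5))) = (2*p*(⅙))*(-6/(p + p/(-2))) = (p/3)*(-6/(p + p*(-½))) = (p/3)*(-6/(p - p/2)) = (p/3)*(-6*2/p) = (p/3)*(-12/p) = -4)
384*(-5 + k(-20)) = 384*(-5 - 4) = 384*(-9) = -3456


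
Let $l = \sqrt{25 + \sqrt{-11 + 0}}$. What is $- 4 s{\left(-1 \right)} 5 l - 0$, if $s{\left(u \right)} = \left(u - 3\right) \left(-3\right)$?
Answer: $- 240 \sqrt{25 + i \sqrt{11}} \approx -1202.6 - 79.425 i$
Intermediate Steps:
$s{\left(u \right)} = 9 - 3 u$ ($s{\left(u \right)} = \left(-3 + u\right) \left(-3\right) = 9 - 3 u$)
$l = \sqrt{25 + i \sqrt{11}}$ ($l = \sqrt{25 + \sqrt{-11}} = \sqrt{25 + i \sqrt{11}} \approx 5.0109 + 0.33094 i$)
$- 4 s{\left(-1 \right)} 5 l - 0 = - 4 \left(9 - -3\right) 5 \sqrt{25 + i \sqrt{11}} - 0 = - 4 \left(9 + 3\right) 5 \sqrt{25 + i \sqrt{11}} + 0 = \left(-4\right) 12 \cdot 5 \sqrt{25 + i \sqrt{11}} + 0 = \left(-48\right) 5 \sqrt{25 + i \sqrt{11}} + 0 = - 240 \sqrt{25 + i \sqrt{11}} + 0 = - 240 \sqrt{25 + i \sqrt{11}}$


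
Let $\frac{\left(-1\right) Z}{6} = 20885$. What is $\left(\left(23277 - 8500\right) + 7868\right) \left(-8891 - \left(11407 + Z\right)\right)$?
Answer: $2377996740$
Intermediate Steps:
$Z = -125310$ ($Z = \left(-6\right) 20885 = -125310$)
$\left(\left(23277 - 8500\right) + 7868\right) \left(-8891 - \left(11407 + Z\right)\right) = \left(\left(23277 - 8500\right) + 7868\right) \left(-8891 - -113903\right) = \left(\left(23277 - 8500\right) + 7868\right) \left(-8891 + \left(-11407 + 125310\right)\right) = \left(14777 + 7868\right) \left(-8891 + 113903\right) = 22645 \cdot 105012 = 2377996740$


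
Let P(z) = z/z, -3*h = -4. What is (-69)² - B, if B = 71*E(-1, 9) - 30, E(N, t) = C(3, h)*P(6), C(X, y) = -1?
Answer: 4862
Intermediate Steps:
h = 4/3 (h = -⅓*(-4) = 4/3 ≈ 1.3333)
P(z) = 1
E(N, t) = -1 (E(N, t) = -1*1 = -1)
B = -101 (B = 71*(-1) - 30 = -71 - 30 = -101)
(-69)² - B = (-69)² - 1*(-101) = 4761 + 101 = 4862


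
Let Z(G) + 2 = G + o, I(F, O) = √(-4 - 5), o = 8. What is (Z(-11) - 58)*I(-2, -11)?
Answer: -189*I ≈ -189.0*I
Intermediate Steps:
I(F, O) = 3*I (I(F, O) = √(-9) = 3*I)
Z(G) = 6 + G (Z(G) = -2 + (G + 8) = -2 + (8 + G) = 6 + G)
(Z(-11) - 58)*I(-2, -11) = ((6 - 11) - 58)*(3*I) = (-5 - 58)*(3*I) = -189*I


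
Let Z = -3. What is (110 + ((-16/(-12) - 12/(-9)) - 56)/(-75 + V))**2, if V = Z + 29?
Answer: 266668900/21609 ≈ 12341.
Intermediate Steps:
V = 26 (V = -3 + 29 = 26)
(110 + ((-16/(-12) - 12/(-9)) - 56)/(-75 + V))**2 = (110 + ((-16/(-12) - 12/(-9)) - 56)/(-75 + 26))**2 = (110 + ((-16*(-1/12) - 12*(-1/9)) - 56)/(-49))**2 = (110 + ((4/3 + 4/3) - 56)*(-1/49))**2 = (110 + (8/3 - 56)*(-1/49))**2 = (110 - 160/3*(-1/49))**2 = (110 + 160/147)**2 = (16330/147)**2 = 266668900/21609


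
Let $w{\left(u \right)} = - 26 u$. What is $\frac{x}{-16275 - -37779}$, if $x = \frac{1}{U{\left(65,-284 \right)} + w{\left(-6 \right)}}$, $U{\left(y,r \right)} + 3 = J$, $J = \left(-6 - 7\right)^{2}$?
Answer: $\frac{1}{6924288} \approx 1.4442 \cdot 10^{-7}$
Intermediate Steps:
$J = 169$ ($J = \left(-13\right)^{2} = 169$)
$U{\left(y,r \right)} = 166$ ($U{\left(y,r \right)} = -3 + 169 = 166$)
$x = \frac{1}{322}$ ($x = \frac{1}{166 - -156} = \frac{1}{166 + 156} = \frac{1}{322} \approx 0.0031056$)
$\frac{x}{-16275 - -37779} = \frac{1}{322 \left(-16275 - -37779\right)} = \frac{1}{322 \left(-16275 + 37779\right)} = \frac{1}{322 \cdot 21504} = \frac{1}{322} \cdot \frac{1}{21504} = \frac{1}{6924288}$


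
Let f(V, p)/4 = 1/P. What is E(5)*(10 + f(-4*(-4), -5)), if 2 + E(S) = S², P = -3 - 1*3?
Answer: 644/3 ≈ 214.67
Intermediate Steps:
P = -6 (P = -3 - 3 = -6)
E(S) = -2 + S²
f(V, p) = -⅔ (f(V, p) = 4/(-6) = 4*(-⅙) = -⅔)
E(5)*(10 + f(-4*(-4), -5)) = (-2 + 5²)*(10 - ⅔) = (-2 + 25)*(28/3) = 23*(28/3) = 644/3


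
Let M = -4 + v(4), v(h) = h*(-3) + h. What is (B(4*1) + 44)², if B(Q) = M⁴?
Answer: 431808400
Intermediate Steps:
v(h) = -2*h (v(h) = -3*h + h = -2*h)
M = -12 (M = -4 - 2*4 = -4 - 8 = -12)
B(Q) = 20736 (B(Q) = (-12)⁴ = 20736)
(B(4*1) + 44)² = (20736 + 44)² = 20780² = 431808400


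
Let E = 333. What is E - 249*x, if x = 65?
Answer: -15852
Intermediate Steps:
E - 249*x = 333 - 249*65 = 333 - 16185 = -15852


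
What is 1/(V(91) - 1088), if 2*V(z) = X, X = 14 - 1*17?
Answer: -2/2179 ≈ -0.00091785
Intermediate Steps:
X = -3 (X = 14 - 17 = -3)
V(z) = -3/2 (V(z) = (½)*(-3) = -3/2)
1/(V(91) - 1088) = 1/(-3/2 - 1088) = 1/(-2179/2) = -2/2179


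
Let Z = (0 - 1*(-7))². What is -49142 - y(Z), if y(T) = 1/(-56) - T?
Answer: -2749207/56 ≈ -49093.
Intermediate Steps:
Z = 49 (Z = (0 + 7)² = 7² = 49)
y(T) = -1/56 - T
-49142 - y(Z) = -49142 - (-1/56 - 1*49) = -49142 - (-1/56 - 49) = -49142 - 1*(-2745/56) = -49142 + 2745/56 = -2749207/56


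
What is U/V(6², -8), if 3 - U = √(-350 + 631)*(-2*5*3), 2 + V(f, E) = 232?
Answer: 3/230 + 3*√281/23 ≈ 2.1995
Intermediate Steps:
V(f, E) = 230 (V(f, E) = -2 + 232 = 230)
U = 3 + 30*√281 (U = 3 - √(-350 + 631)*-2*5*3 = 3 - √281*(-10*3) = 3 - √281*(-30) = 3 - (-30)*√281 = 3 + 30*√281 ≈ 505.89)
U/V(6², -8) = (3 + 30*√281)/230 = (3 + 30*√281)*(1/230) = 3/230 + 3*√281/23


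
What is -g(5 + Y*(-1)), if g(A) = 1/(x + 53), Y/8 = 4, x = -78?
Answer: 1/25 ≈ 0.040000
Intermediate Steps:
Y = 32 (Y = 8*4 = 32)
g(A) = -1/25 (g(A) = 1/(-78 + 53) = 1/(-25) = -1/25)
-g(5 + Y*(-1)) = -1*(-1/25) = 1/25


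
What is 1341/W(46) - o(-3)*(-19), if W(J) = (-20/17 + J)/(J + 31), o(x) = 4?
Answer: 604427/254 ≈ 2379.6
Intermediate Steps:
W(J) = (-20/17 + J)/(31 + J) (W(J) = (-20*1/17 + J)/(31 + J) = (-20/17 + J)/(31 + J))
1341/W(46) - o(-3)*(-19) = 1341/(((-20/17 + 46)/(31 + 46))) - 4*(-19) = 1341/(((762/17)/77)) - 1*(-76) = 1341/(((1/77)*(762/17))) + 76 = 1341/(762/1309) + 76 = 1341*(1309/762) + 76 = 585123/254 + 76 = 604427/254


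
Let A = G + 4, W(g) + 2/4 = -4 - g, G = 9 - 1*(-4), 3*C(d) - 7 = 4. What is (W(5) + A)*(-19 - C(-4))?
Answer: -170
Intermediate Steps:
C(d) = 11/3 (C(d) = 7/3 + (⅓)*4 = 7/3 + 4/3 = 11/3)
G = 13 (G = 9 + 4 = 13)
W(g) = -9/2 - g (W(g) = -½ + (-4 - g) = -9/2 - g)
A = 17 (A = 13 + 4 = 17)
(W(5) + A)*(-19 - C(-4)) = ((-9/2 - 1*5) + 17)*(-19 - 1*11/3) = ((-9/2 - 5) + 17)*(-19 - 11/3) = (-19/2 + 17)*(-68/3) = (15/2)*(-68/3) = -170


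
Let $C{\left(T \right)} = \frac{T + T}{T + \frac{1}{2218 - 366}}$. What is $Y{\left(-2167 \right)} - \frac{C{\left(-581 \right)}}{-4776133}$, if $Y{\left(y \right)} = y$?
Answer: $- \frac{11136584953566297}{5139171645463} \approx -2167.0$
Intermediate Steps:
$C{\left(T \right)} = \frac{2 T}{\frac{1}{1852} + T}$ ($C{\left(T \right)} = \frac{2 T}{T + \frac{1}{1852}} = \frac{2 T}{\frac{1}{1852} + T}$)
$Y{\left(-2167 \right)} - \frac{C{\left(-581 \right)}}{-4776133} = -2167 - \frac{3704 \left(-581\right) \frac{1}{1 + 1852 \left(-581\right)}}{-4776133} = -2167 - 3704 \left(-581\right) \frac{1}{1 - 1076012} \left(- \frac{1}{4776133}\right) = -2167 - 3704 \left(-581\right) \frac{1}{-1076011} \left(- \frac{1}{4776133}\right) = -2167 - 3704 \left(-581\right) \left(- \frac{1}{1076011}\right) \left(- \frac{1}{4776133}\right) = -2167 - \frac{2152024}{1076011} \left(- \frac{1}{4776133}\right) = -2167 - - \frac{2152024}{5139171645463} = -2167 + \frac{2152024}{5139171645463} = - \frac{11136584953566297}{5139171645463}$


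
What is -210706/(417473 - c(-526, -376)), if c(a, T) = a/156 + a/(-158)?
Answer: -1298370372/2572468889 ≈ -0.50472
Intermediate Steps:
c(a, T) = a/12324 (c(a, T) = a*(1/156) + a*(-1/158) = a/156 - a/158 = a/12324)
-210706/(417473 - c(-526, -376)) = -210706/(417473 - (-526)/12324) = -210706/(417473 - 1*(-263/6162)) = -210706/(417473 + 263/6162) = -210706/2572468889/6162 = -210706*6162/2572468889 = -1298370372/2572468889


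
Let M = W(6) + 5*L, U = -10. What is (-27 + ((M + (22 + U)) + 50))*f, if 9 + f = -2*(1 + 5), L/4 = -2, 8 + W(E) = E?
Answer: 147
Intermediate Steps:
W(E) = -8 + E
L = -8 (L = 4*(-2) = -8)
f = -21 (f = -9 - 2*(1 + 5) = -9 - 2*6 = -9 - 12 = -21)
M = -42 (M = (-8 + 6) + 5*(-8) = -2 - 40 = -42)
(-27 + ((M + (22 + U)) + 50))*f = (-27 + ((-42 + (22 - 10)) + 50))*(-21) = (-27 + ((-42 + 12) + 50))*(-21) = (-27 + (-30 + 50))*(-21) = (-27 + 20)*(-21) = -7*(-21) = 147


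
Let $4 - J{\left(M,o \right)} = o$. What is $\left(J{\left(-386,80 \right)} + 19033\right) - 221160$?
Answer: $-202203$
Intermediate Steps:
$J{\left(M,o \right)} = 4 - o$
$\left(J{\left(-386,80 \right)} + 19033\right) - 221160 = \left(\left(4 - 80\right) + 19033\right) - 221160 = \left(-76 + 19033\right) - 221160 = 18957 - 221160 = -202203$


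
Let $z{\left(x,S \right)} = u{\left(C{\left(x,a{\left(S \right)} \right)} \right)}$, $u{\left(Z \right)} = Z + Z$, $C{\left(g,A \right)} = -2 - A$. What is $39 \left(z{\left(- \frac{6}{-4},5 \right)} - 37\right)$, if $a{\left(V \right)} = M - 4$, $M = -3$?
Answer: $-1053$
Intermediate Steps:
$a{\left(V \right)} = -7$ ($a{\left(V \right)} = -3 - 4 = -7$)
$u{\left(Z \right)} = 2 Z$
$z{\left(x,S \right)} = 10$ ($z{\left(x,S \right)} = 2 \left(-2 - -7\right) = 2 \left(-2 + 7\right) = 2 \cdot 5 = 10$)
$39 \left(z{\left(- \frac{6}{-4},5 \right)} - 37\right) = 39 \left(10 - 37\right) = 39 \left(-27\right) = -1053$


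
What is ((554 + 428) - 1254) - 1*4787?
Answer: -5059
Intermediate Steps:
((554 + 428) - 1254) - 1*4787 = (982 - 1254) - 4787 = -272 - 4787 = -5059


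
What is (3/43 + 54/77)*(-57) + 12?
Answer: -105789/3311 ≈ -31.951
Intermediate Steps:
(3/43 + 54/77)*(-57) + 12 = (2553/3311)*(-57) + 12 = -145521/3311 + 12 = -105789/3311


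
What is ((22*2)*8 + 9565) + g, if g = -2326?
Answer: 7591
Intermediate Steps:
((22*2)*8 + 9565) + g = ((22*2)*8 + 9565) - 2326 = (44*8 + 9565) - 2326 = (352 + 9565) - 2326 = 9917 - 2326 = 7591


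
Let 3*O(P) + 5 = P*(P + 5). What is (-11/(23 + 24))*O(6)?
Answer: -671/141 ≈ -4.7589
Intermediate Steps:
O(P) = -5/3 + P*(5 + P)/3 (O(P) = -5/3 + (P*(P + 5))/3 = -5/3 + (P*(5 + P))/3 = -5/3 + P*(5 + P)/3)
(-11/(23 + 24))*O(6) = (-11/(23 + 24))*(-5/3 + (⅓)*6² + (5/3)*6) = (-11/47)*(-5/3 + (⅓)*36 + 10) = ((1/47)*(-11))*(-5/3 + 12 + 10) = -11/47*61/3 = -671/141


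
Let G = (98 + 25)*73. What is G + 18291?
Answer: 27270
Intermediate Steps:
G = 8979 (G = 123*73 = 8979)
G + 18291 = 8979 + 18291 = 27270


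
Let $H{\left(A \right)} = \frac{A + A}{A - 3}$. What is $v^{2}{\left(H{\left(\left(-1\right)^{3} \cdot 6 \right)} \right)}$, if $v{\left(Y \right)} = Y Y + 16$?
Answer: $\frac{25600}{81} \approx 316.05$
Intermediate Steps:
$H{\left(A \right)} = \frac{2 A}{-3 + A}$
$v{\left(Y \right)} = 16 + Y^{2}$ ($v{\left(Y \right)} = Y^{2} + 16 = 16 + Y^{2}$)
$v^{2}{\left(H{\left(\left(-1\right)^{3} \cdot 6 \right)} \right)} = \left(16 + \left(\frac{2 \left(-1\right)^{3} \cdot 6}{-3 + \left(-1\right)^{3} \cdot 6}\right)^{2}\right)^{2} = \left(16 + \left(\frac{2 \left(\left(-1\right) 6\right)}{-3 - 6}\right)^{2}\right)^{2} = \left(16 + \left(2 \left(-6\right) \frac{1}{-3 - 6}\right)^{2}\right)^{2} = \left(16 + \left(2 \left(-6\right) \frac{1}{-9}\right)^{2}\right)^{2} = \left(16 + \left(2 \left(-6\right) \left(- \frac{1}{9}\right)\right)^{2}\right)^{2} = \left(16 + \left(\frac{4}{3}\right)^{2}\right)^{2} = \left(16 + \frac{16}{9}\right)^{2} = \left(\frac{160}{9}\right)^{2} = \frac{25600}{81}$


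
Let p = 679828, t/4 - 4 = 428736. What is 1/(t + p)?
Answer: 1/2394788 ≈ 4.1757e-7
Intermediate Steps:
t = 1714960 (t = 16 + 4*428736 = 16 + 1714944 = 1714960)
1/(t + p) = 1/(1714960 + 679828) = 1/2394788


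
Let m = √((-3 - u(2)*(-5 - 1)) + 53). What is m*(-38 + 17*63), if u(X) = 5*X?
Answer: 1033*√110 ≈ 10834.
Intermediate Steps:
m = √110 (m = √((-3 - 5*2*(-5 - 1)) + 53) = √((-3 - 10*(-6)) + 53) = √((-3 - 1*(-60)) + 53) = √((-3 + 60) + 53) = √(57 + 53) = √110 ≈ 10.488)
m*(-38 + 17*63) = √110*(-38 + 17*63) = √110*(-38 + 1071) = √110*1033 = 1033*√110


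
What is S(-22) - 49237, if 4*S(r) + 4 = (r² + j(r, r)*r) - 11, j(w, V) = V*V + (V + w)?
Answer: -206159/4 ≈ -51540.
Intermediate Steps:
j(w, V) = V + w + V² (j(w, V) = V² + (V + w) = V + w + V²)
S(r) = -15/4 + r²/4 + r*(r² + 2*r)/4 (S(r) = -1 + ((r² + (r + r + r²)*r) - 11)/4 = -1 + ((r² + (r² + 2*r)*r) - 11)/4 = -1 + ((r² + r*(r² + 2*r)) - 11)/4 = -1 + (-11 + r² + r*(r² + 2*r))/4 = -1 + (-11/4 + r²/4 + r*(r² + 2*r)/4) = -15/4 + r²/4 + r*(r² + 2*r)/4)
S(-22) - 49237 = (-15/4 + (¼)*(-22)³ + (¾)*(-22)²) - 49237 = (-15/4 + (¼)*(-10648) + (¾)*484) - 49237 = (-15/4 - 2662 + 363) - 49237 = -9211/4 - 49237 = -206159/4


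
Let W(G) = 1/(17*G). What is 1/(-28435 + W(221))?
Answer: -3757/106830294 ≈ -3.5168e-5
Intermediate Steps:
W(G) = 1/(17*G)
1/(-28435 + W(221)) = 1/(-28435 + (1/17)/221) = 1/(-28435 + (1/17)*(1/221)) = 1/(-28435 + 1/3757) = 1/(-106830294/3757) = -3757/106830294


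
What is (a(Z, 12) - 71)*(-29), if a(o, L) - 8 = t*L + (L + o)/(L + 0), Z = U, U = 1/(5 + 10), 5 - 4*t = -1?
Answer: 229651/180 ≈ 1275.8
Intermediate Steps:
t = 3/2 (t = 5/4 - ¼*(-1) = 5/4 + ¼ = 3/2 ≈ 1.5000)
U = 1/15 ≈ 0.066667
Z = 1/15 ≈ 0.066667
a(o, L) = 8 + 3*L/2 + (L + o)/L (a(o, L) = 8 + (3*L/2 + (L + o)/(L + 0)) = 8 + (3*L/2 + (L + o)/L) = 8 + 3*L/2 + (L + o)/L)
(a(Z, 12) - 71)*(-29) = ((9 + (3/2)*12 + (1/15)/12) - 71)*(-29) = ((9 + 18 + (1/15)*(1/12)) - 71)*(-29) = ((9 + 18 + 1/180) - 71)*(-29) = (4861/180 - 71)*(-29) = -7919/180*(-29) = 229651/180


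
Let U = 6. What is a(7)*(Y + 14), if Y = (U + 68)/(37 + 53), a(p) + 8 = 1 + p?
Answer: 0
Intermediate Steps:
a(p) = -7 + p (a(p) = -8 + (1 + p) = -7 + p)
Y = 37/45 (Y = (6 + 68)/(37 + 53) = 74/90 = 74*(1/90) = 37/45 ≈ 0.82222)
a(7)*(Y + 14) = (-7 + 7)*(37/45 + 14) = 0*(667/45) = 0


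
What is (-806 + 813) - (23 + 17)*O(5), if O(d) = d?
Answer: -193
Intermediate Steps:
(-806 + 813) - (23 + 17)*O(5) = (-806 + 813) - (23 + 17)*5 = 7 - 40*5 = 7 - 1*200 = 7 - 200 = -193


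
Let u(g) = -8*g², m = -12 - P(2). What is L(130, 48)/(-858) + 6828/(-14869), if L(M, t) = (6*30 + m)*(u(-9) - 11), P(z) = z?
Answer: 810360481/6378801 ≈ 127.04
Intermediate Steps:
m = -14 (m = -12 - 1*2 = -12 - 2 = -14)
L(M, t) = -109394 (L(M, t) = (6*30 - 14)*(-8*(-9)² - 11) = (180 - 14)*(-8*81 - 11) = 166*(-648 - 11) = 166*(-659) = -109394)
L(130, 48)/(-858) + 6828/(-14869) = -109394/(-858) + 6828/(-14869) = -109394*(-1/858) + 6828*(-1/14869) = 54697/429 - 6828/14869 = 810360481/6378801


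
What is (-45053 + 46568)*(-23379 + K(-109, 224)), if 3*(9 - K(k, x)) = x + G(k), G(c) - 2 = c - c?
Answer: -35519680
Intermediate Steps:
G(c) = 2 (G(c) = 2 + (c - c) = 2 + 0 = 2)
K(k, x) = 25/3 - x/3 (K(k, x) = 9 - (x + 2)/3 = 9 - (2 + x)/3 = 9 + (-2/3 - x/3) = 25/3 - x/3)
(-45053 + 46568)*(-23379 + K(-109, 224)) = (-45053 + 46568)*(-23379 + (25/3 - 1/3*224)) = 1515*(-23379 + (25/3 - 224/3)) = 1515*(-23379 - 199/3) = 1515*(-70336/3) = -35519680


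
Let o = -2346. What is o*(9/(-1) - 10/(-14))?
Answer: 136068/7 ≈ 19438.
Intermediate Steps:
o*(9/(-1) - 10/(-14)) = -2346*(9/(-1) - 10/(-14)) = -2346*(9*(-1) - 10*(-1/14)) = -2346*(-9 + 5/7) = -2346*(-58/7) = 136068/7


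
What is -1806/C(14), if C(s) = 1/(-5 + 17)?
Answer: -21672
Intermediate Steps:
C(s) = 1/12
-1806/C(14) = -1806/(1/12) = 12*(-1806) = -21672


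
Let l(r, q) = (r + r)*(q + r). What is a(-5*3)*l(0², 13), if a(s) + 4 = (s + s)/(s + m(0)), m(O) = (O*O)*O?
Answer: 0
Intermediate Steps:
m(O) = O³ (m(O) = O²*O = O³)
a(s) = -2 (a(s) = -4 + (s + s)/(s + 0³) = -4 + (2*s)/(s + 0) = -4 + (2*s)/s = -4 + 2 = -2)
l(r, q) = 2*r*(q + r) (l(r, q) = (2*r)*(q + r) = 2*r*(q + r))
a(-5*3)*l(0², 13) = -4*0²*(13 + 0²) = -4*0*(13 + 0) = -4*0*13 = -2*0 = 0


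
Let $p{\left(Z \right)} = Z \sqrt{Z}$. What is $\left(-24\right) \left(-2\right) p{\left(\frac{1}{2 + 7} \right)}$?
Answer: $\frac{16}{9} \approx 1.7778$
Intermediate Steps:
$p{\left(Z \right)} = Z^{\frac{3}{2}}$
$\left(-24\right) \left(-2\right) p{\left(\frac{1}{2 + 7} \right)} = \left(-24\right) \left(-2\right) \left(\frac{1}{2 + 7}\right)^{\frac{3}{2}} = 48 \left(\frac{1}{9}\right)^{\frac{3}{2}} = \frac{48}{27} = 48 \cdot \frac{1}{27} = \frac{16}{9}$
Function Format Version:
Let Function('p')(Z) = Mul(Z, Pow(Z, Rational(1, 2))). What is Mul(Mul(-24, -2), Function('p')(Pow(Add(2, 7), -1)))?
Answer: Rational(16, 9) ≈ 1.7778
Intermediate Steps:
Function('p')(Z) = Pow(Z, Rational(3, 2))
Mul(Mul(-24, -2), Function('p')(Pow(Add(2, 7), -1))) = Mul(Mul(-24, -2), Pow(Pow(Add(2, 7), -1), Rational(3, 2))) = Mul(48, Pow(Pow(9, -1), Rational(3, 2))) = Mul(48, Pow(Rational(1, 9), Rational(3, 2))) = Mul(48, Rational(1, 27)) = Rational(16, 9)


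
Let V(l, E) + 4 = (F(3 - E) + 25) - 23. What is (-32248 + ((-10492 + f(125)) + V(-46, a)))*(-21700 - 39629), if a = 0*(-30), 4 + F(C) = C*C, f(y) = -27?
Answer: 2622673356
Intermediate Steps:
F(C) = -4 + C**2 (F(C) = -4 + C*C = -4 + C**2)
a = 0
V(l, E) = -6 + (3 - E)**2 (V(l, E) = -4 + (((-4 + (3 - E)**2) + 25) - 23) = -4 + ((21 + (3 - E)**2) - 23) = -4 + (-2 + (3 - E)**2) = -6 + (3 - E)**2)
(-32248 + ((-10492 + f(125)) + V(-46, a)))*(-21700 - 39629) = (-32248 + ((-10492 - 27) + (-6 + (-3 + 0)**2)))*(-21700 - 39629) = (-32248 + (-10519 + (-6 + (-3)**2)))*(-61329) = (-32248 + (-10519 + (-6 + 9)))*(-61329) = (-32248 + (-10519 + 3))*(-61329) = (-32248 - 10516)*(-61329) = -42764*(-61329) = 2622673356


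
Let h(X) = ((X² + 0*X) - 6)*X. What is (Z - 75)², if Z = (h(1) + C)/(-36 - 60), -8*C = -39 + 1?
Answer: 829382401/147456 ≈ 5624.6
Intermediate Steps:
C = 19/4 (C = -(-39 + 1)/8 = -⅛*(-38) = 19/4 ≈ 4.7500)
h(X) = X*(-6 + X²) (h(X) = ((X² + 0) - 6)*X = (X² - 6)*X = (-6 + X²)*X = X*(-6 + X²))
Z = 1/384 (Z = (1*(-6 + 1²) + 19/4)/(-36 - 60) = (1*(-6 + 1) + 19/4)/(-96) = (1*(-5) + 19/4)*(-1/96) = (-5 + 19/4)*(-1/96) = -¼*(-1/96) = 1/384 ≈ 0.0026042)
(Z - 75)² = (1/384 - 75)² = (-28799/384)² = 829382401/147456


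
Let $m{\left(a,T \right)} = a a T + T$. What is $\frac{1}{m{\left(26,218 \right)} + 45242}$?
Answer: $\frac{1}{192828} \approx 5.186 \cdot 10^{-6}$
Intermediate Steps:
$m{\left(a,T \right)} = T + T a^{2}$ ($m{\left(a,T \right)} = a^{2} T + T = T a^{2} + T = T + T a^{2}$)
$\frac{1}{m{\left(26,218 \right)} + 45242} = \frac{1}{218 \left(1 + 26^{2}\right) + 45242} = \frac{1}{218 \left(1 + 676\right) + 45242} = \frac{1}{218 \cdot 677 + 45242} = \frac{1}{147586 + 45242} = \frac{1}{192828}$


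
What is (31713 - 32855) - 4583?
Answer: -5725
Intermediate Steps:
(31713 - 32855) - 4583 = -1142 - 4583 = -5725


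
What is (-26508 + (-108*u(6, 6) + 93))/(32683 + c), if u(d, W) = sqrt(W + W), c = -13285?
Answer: -8805/6466 - 36*sqrt(3)/3233 ≈ -1.3810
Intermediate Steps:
u(d, W) = sqrt(2)*sqrt(W) (u(d, W) = sqrt(2*W) = sqrt(2)*sqrt(W))
(-26508 + (-108*u(6, 6) + 93))/(32683 + c) = (-26508 + (-108*sqrt(2)*sqrt(6) + 93))/(32683 - 13285) = (-26508 + (-216*sqrt(3) + 93))/19398 = (-26508 + (-216*sqrt(3) + 93))*(1/19398) = (-26508 + (93 - 216*sqrt(3)))*(1/19398) = (-26415 - 216*sqrt(3))*(1/19398) = -8805/6466 - 36*sqrt(3)/3233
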